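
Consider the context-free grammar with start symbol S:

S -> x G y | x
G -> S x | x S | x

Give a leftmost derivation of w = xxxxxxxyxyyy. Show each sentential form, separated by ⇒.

S⇒xGy⇒xxSy⇒xxxGyy⇒xxxxSyy⇒xxxxxGyyy⇒xxxxxSxyyy⇒xxxxxxGyxyyy⇒xxxxxxxyxyyy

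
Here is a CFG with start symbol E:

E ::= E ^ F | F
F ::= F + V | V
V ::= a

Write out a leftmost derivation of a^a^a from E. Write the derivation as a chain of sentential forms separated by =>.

E=>E^F=>E^F^F=>F^F^F=>V^F^F=>a^F^F=>a^V^F=>a^a^F=>a^a^V=>a^a^a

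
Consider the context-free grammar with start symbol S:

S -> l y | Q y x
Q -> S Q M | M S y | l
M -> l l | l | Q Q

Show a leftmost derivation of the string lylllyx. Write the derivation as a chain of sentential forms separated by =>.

S => Qyx   [S -> Q y x]
Qyx => SQMyx   [Q -> S Q M]
SQMyx => lyQMyx   [S -> l y]
lyQMyx => lylMyx   [Q -> l]
lylMyx => lylQQyx   [M -> Q Q]
lylQQyx => lyllQyx   [Q -> l]
lyllQyx => lylllyx   [Q -> l]

S => Qyx => SQMyx => lyQMyx => lylMyx => lylQQyx => lyllQyx => lylllyx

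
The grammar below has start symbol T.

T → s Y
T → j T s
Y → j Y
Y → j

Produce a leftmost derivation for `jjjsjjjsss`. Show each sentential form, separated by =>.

T => jTs   [T → j T s]
jTs => jjTss   [T → j T s]
jjTss => jjjTsss   [T → j T s]
jjjTsss => jjjsYsss   [T → s Y]
jjjsYsss => jjjsjYsss   [Y → j Y]
jjjsjYsss => jjjsjjYsss   [Y → j Y]
jjjsjjYsss => jjjsjjjsss   [Y → j]

T=>jTs=>jjTss=>jjjTsss=>jjjsYsss=>jjjsjYsss=>jjjsjjYsss=>jjjsjjjsss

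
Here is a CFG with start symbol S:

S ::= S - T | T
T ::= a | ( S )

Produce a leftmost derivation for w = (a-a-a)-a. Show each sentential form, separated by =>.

S => S-T => T-T => (S)-T => (S-T)-T => (S-T-T)-T => (T-T-T)-T => (a-T-T)-T => (a-a-T)-T => (a-a-a)-T => (a-a-a)-a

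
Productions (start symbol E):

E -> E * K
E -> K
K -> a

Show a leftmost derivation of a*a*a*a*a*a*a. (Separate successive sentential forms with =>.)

E => E*K   [E -> E * K]
E*K => E*K*K   [E -> E * K]
E*K*K => E*K*K*K   [E -> E * K]
E*K*K*K => E*K*K*K*K   [E -> E * K]
E*K*K*K*K => E*K*K*K*K*K   [E -> E * K]
E*K*K*K*K*K => E*K*K*K*K*K*K   [E -> E * K]
E*K*K*K*K*K*K => K*K*K*K*K*K*K   [E -> K]
K*K*K*K*K*K*K => a*K*K*K*K*K*K   [K -> a]
a*K*K*K*K*K*K => a*a*K*K*K*K*K   [K -> a]
a*a*K*K*K*K*K => a*a*a*K*K*K*K   [K -> a]
a*a*a*K*K*K*K => a*a*a*a*K*K*K   [K -> a]
a*a*a*a*K*K*K => a*a*a*a*a*K*K   [K -> a]
a*a*a*a*a*K*K => a*a*a*a*a*a*K   [K -> a]
a*a*a*a*a*a*K => a*a*a*a*a*a*a   [K -> a]

E=>E*K=>E*K*K=>E*K*K*K=>E*K*K*K*K=>E*K*K*K*K*K=>E*K*K*K*K*K*K=>K*K*K*K*K*K*K=>a*K*K*K*K*K*K=>a*a*K*K*K*K*K=>a*a*a*K*K*K*K=>a*a*a*a*K*K*K=>a*a*a*a*a*K*K=>a*a*a*a*a*a*K=>a*a*a*a*a*a*a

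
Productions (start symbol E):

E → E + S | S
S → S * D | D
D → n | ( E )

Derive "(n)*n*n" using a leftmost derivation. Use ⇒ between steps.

E ⇒ S ⇒ S*D ⇒ S*D*D ⇒ D*D*D ⇒ (E)*D*D ⇒ (S)*D*D ⇒ (D)*D*D ⇒ (n)*D*D ⇒ (n)*n*D ⇒ (n)*n*n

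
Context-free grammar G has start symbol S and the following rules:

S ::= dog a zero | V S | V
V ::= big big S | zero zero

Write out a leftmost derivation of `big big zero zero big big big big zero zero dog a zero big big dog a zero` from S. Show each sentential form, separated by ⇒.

S ⇒ V S ⇒ big big S S ⇒ big big V S S ⇒ big big zero zero S S ⇒ big big zero zero V S S ⇒ big big zero zero big big S S S ⇒ big big zero zero big big V S S ⇒ big big zero zero big big big big S S S ⇒ big big zero zero big big big big V S S ⇒ big big zero zero big big big big zero zero S S ⇒ big big zero zero big big big big zero zero dog a zero S ⇒ big big zero zero big big big big zero zero dog a zero V ⇒ big big zero zero big big big big zero zero dog a zero big big S ⇒ big big zero zero big big big big zero zero dog a zero big big dog a zero

S ⇒ V S   [S ::= V S]
V S ⇒ big big S S   [V ::= big big S]
big big S S ⇒ big big V S S   [S ::= V S]
big big V S S ⇒ big big zero zero S S   [V ::= zero zero]
big big zero zero S S ⇒ big big zero zero V S S   [S ::= V S]
big big zero zero V S S ⇒ big big zero zero big big S S S   [V ::= big big S]
big big zero zero big big S S S ⇒ big big zero zero big big V S S   [S ::= V]
big big zero zero big big V S S ⇒ big big zero zero big big big big S S S   [V ::= big big S]
big big zero zero big big big big S S S ⇒ big big zero zero big big big big V S S   [S ::= V]
big big zero zero big big big big V S S ⇒ big big zero zero big big big big zero zero S S   [V ::= zero zero]
big big zero zero big big big big zero zero S S ⇒ big big zero zero big big big big zero zero dog a zero S   [S ::= dog a zero]
big big zero zero big big big big zero zero dog a zero S ⇒ big big zero zero big big big big zero zero dog a zero V   [S ::= V]
big big zero zero big big big big zero zero dog a zero V ⇒ big big zero zero big big big big zero zero dog a zero big big S   [V ::= big big S]
big big zero zero big big big big zero zero dog a zero big big S ⇒ big big zero zero big big big big zero zero dog a zero big big dog a zero   [S ::= dog a zero]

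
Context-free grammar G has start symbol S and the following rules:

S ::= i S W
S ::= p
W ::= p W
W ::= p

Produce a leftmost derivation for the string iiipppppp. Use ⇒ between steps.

S⇒iSW⇒iiSWW⇒iiiSWWW⇒iiipWWW⇒iiippWW⇒iiipppWW⇒iiippppW⇒iiipppppW⇒iiipppppp

S ⇒ iSW   [S ::= i S W]
iSW ⇒ iiSWW   [S ::= i S W]
iiSWW ⇒ iiiSWWW   [S ::= i S W]
iiiSWWW ⇒ iiipWWW   [S ::= p]
iiipWWW ⇒ iiippWW   [W ::= p]
iiippWW ⇒ iiipppWW   [W ::= p W]
iiipppWW ⇒ iiippppW   [W ::= p]
iiippppW ⇒ iiipppppW   [W ::= p W]
iiipppppW ⇒ iiipppppp   [W ::= p]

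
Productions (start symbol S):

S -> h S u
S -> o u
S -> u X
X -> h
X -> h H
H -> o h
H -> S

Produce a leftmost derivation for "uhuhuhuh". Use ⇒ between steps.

S ⇒ uX ⇒ uhH ⇒ uhS ⇒ uhuX ⇒ uhuhH ⇒ uhuhS ⇒ uhuhuX ⇒ uhuhuhH ⇒ uhuhuhS ⇒ uhuhuhuX ⇒ uhuhuhuh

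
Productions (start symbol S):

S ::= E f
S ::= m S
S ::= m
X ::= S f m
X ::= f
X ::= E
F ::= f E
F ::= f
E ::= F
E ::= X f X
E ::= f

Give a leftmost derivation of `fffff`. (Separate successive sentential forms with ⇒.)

S ⇒ Ef   [S ::= E f]
Ef ⇒ XfXf   [E ::= X f X]
XfXf ⇒ EfXf   [X ::= E]
EfXf ⇒ FfXf   [E ::= F]
FfXf ⇒ fEfXf   [F ::= f E]
fEfXf ⇒ fffXf   [E ::= f]
fffXf ⇒ fffEf   [X ::= E]
fffEf ⇒ fffff   [E ::= f]

S⇒Ef⇒XfXf⇒EfXf⇒FfXf⇒fEfXf⇒fffXf⇒fffEf⇒fffff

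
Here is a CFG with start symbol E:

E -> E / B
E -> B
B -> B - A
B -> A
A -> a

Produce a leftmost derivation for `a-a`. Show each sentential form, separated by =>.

E => B   [E -> B]
B => B-A   [B -> B - A]
B-A => A-A   [B -> A]
A-A => a-A   [A -> a]
a-A => a-a   [A -> a]

E => B => B-A => A-A => a-A => a-a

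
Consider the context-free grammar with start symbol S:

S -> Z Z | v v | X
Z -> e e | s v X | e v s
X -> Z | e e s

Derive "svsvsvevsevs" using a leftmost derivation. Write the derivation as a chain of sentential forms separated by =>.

S=>ZZ=>svXZ=>svZZ=>svsvXZ=>svsvZZ=>svsvsvXZ=>svsvsvZZ=>svsvsvevsZ=>svsvsvevsevs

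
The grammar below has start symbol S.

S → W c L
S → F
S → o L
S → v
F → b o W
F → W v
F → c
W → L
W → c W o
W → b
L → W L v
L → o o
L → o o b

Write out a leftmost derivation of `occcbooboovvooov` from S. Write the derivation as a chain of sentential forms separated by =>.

S=>oL=>oWLv=>ocWoLv=>ocLoLv=>ocWLvoLv=>occWoLvoLv=>occcWooLvoLv=>occcbooLvoLv=>occcbooWLvvoLv=>occcboobLvvoLv=>occcbooboovvoLv=>occcbooboovvooov

S => oL   [S → o L]
oL => oWLv   [L → W L v]
oWLv => ocWoLv   [W → c W o]
ocWoLv => ocLoLv   [W → L]
ocLoLv => ocWLvoLv   [L → W L v]
ocWLvoLv => occWoLvoLv   [W → c W o]
occWoLvoLv => occcWooLvoLv   [W → c W o]
occcWooLvoLv => occcbooLvoLv   [W → b]
occcbooLvoLv => occcbooWLvvoLv   [L → W L v]
occcbooWLvvoLv => occcboobLvvoLv   [W → b]
occcboobLvvoLv => occcbooboovvoLv   [L → o o]
occcbooboovvoLv => occcbooboovvooov   [L → o o]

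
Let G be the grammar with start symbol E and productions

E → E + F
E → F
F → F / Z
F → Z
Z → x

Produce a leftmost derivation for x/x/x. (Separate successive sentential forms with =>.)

E => F   [E → F]
F => F/Z   [F → F / Z]
F/Z => F/Z/Z   [F → F / Z]
F/Z/Z => Z/Z/Z   [F → Z]
Z/Z/Z => x/Z/Z   [Z → x]
x/Z/Z => x/x/Z   [Z → x]
x/x/Z => x/x/x   [Z → x]

E => F => F/Z => F/Z/Z => Z/Z/Z => x/Z/Z => x/x/Z => x/x/x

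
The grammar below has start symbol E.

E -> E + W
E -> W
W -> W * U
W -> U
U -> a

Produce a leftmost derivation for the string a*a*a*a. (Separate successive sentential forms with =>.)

E => W => W*U => W*U*U => W*U*U*U => U*U*U*U => a*U*U*U => a*a*U*U => a*a*a*U => a*a*a*a

E => W   [E -> W]
W => W*U   [W -> W * U]
W*U => W*U*U   [W -> W * U]
W*U*U => W*U*U*U   [W -> W * U]
W*U*U*U => U*U*U*U   [W -> U]
U*U*U*U => a*U*U*U   [U -> a]
a*U*U*U => a*a*U*U   [U -> a]
a*a*U*U => a*a*a*U   [U -> a]
a*a*a*U => a*a*a*a   [U -> a]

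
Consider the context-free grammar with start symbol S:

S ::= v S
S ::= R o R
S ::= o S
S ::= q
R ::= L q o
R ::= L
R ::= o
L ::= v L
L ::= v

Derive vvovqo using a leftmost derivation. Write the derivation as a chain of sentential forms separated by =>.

S => RoR   [S ::= R o R]
RoR => LoR   [R ::= L]
LoR => vLoR   [L ::= v L]
vLoR => vvoR   [L ::= v]
vvoR => vvoLqo   [R ::= L q o]
vvoLqo => vvovqo   [L ::= v]

S => RoR => LoR => vLoR => vvoR => vvoLqo => vvovqo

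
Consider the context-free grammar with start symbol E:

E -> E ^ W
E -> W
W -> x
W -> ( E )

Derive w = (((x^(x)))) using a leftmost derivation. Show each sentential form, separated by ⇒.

E ⇒ W ⇒ (E) ⇒ (W) ⇒ ((E)) ⇒ ((W)) ⇒ (((E))) ⇒ (((E^W))) ⇒ (((W^W))) ⇒ (((x^W))) ⇒ (((x^(E)))) ⇒ (((x^(W)))) ⇒ (((x^(x))))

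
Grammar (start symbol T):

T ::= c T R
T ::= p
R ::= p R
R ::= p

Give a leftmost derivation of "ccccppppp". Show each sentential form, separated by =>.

T => cTR => ccTRR => cccTRRR => ccccTRRRR => ccccpRRRR => ccccppRRR => ccccpppRR => ccccppppR => ccccppppp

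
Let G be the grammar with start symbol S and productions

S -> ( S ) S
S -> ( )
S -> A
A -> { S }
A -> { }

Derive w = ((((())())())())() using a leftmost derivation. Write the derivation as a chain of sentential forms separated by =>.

S => (S)S => ((S)S)S => (((S)S)S)S => ((((S)S)S)S)S => ((((())S)S)S)S => ((((())())S)S)S => ((((())())())S)S => ((((())())())())S => ((((())())())())()

S => (S)S   [S -> ( S ) S]
(S)S => ((S)S)S   [S -> ( S ) S]
((S)S)S => (((S)S)S)S   [S -> ( S ) S]
(((S)S)S)S => ((((S)S)S)S)S   [S -> ( S ) S]
((((S)S)S)S)S => ((((())S)S)S)S   [S -> ( )]
((((())S)S)S)S => ((((())())S)S)S   [S -> ( )]
((((())())S)S)S => ((((())())())S)S   [S -> ( )]
((((())())())S)S => ((((())())())())S   [S -> ( )]
((((())())())())S => ((((())())())())()   [S -> ( )]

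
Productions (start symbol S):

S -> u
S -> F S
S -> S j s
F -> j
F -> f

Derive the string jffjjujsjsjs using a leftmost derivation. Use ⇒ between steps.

S ⇒ Sjs   [S -> S j s]
Sjs ⇒ FSjs   [S -> F S]
FSjs ⇒ jSjs   [F -> j]
jSjs ⇒ jFSjs   [S -> F S]
jFSjs ⇒ jfSjs   [F -> f]
jfSjs ⇒ jfFSjs   [S -> F S]
jfFSjs ⇒ jffSjs   [F -> f]
jffSjs ⇒ jffFSjs   [S -> F S]
jffFSjs ⇒ jffjSjs   [F -> j]
jffjSjs ⇒ jffjSjsjs   [S -> S j s]
jffjSjsjs ⇒ jffjSjsjsjs   [S -> S j s]
jffjSjsjsjs ⇒ jffjFSjsjsjs   [S -> F S]
jffjFSjsjsjs ⇒ jffjjSjsjsjs   [F -> j]
jffjjSjsjsjs ⇒ jffjjujsjsjs   [S -> u]

S ⇒ Sjs ⇒ FSjs ⇒ jSjs ⇒ jFSjs ⇒ jfSjs ⇒ jfFSjs ⇒ jffSjs ⇒ jffFSjs ⇒ jffjSjs ⇒ jffjSjsjs ⇒ jffjSjsjsjs ⇒ jffjFSjsjsjs ⇒ jffjjSjsjsjs ⇒ jffjjujsjsjs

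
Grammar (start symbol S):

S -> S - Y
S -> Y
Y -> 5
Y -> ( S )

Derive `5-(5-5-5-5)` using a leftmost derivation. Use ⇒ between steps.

S ⇒ S-Y   [S -> S - Y]
S-Y ⇒ Y-Y   [S -> Y]
Y-Y ⇒ 5-Y   [Y -> 5]
5-Y ⇒ 5-(S)   [Y -> ( S )]
5-(S) ⇒ 5-(S-Y)   [S -> S - Y]
5-(S-Y) ⇒ 5-(S-Y-Y)   [S -> S - Y]
5-(S-Y-Y) ⇒ 5-(S-Y-Y-Y)   [S -> S - Y]
5-(S-Y-Y-Y) ⇒ 5-(Y-Y-Y-Y)   [S -> Y]
5-(Y-Y-Y-Y) ⇒ 5-(5-Y-Y-Y)   [Y -> 5]
5-(5-Y-Y-Y) ⇒ 5-(5-5-Y-Y)   [Y -> 5]
5-(5-5-Y-Y) ⇒ 5-(5-5-5-Y)   [Y -> 5]
5-(5-5-5-Y) ⇒ 5-(5-5-5-5)   [Y -> 5]

S⇒S-Y⇒Y-Y⇒5-Y⇒5-(S)⇒5-(S-Y)⇒5-(S-Y-Y)⇒5-(S-Y-Y-Y)⇒5-(Y-Y-Y-Y)⇒5-(5-Y-Y-Y)⇒5-(5-5-Y-Y)⇒5-(5-5-5-Y)⇒5-(5-5-5-5)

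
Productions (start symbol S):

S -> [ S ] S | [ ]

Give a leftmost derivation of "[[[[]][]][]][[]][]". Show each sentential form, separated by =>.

S=>[S]S=>[[S]S]S=>[[[S]S]S]S=>[[[[]]S]S]S=>[[[[]][]]S]S=>[[[[]][]][]]S=>[[[[]][]][]][S]S=>[[[[]][]][]][[]]S=>[[[[]][]][]][[]][]

S => [S]S   [S -> [ S ] S]
[S]S => [[S]S]S   [S -> [ S ] S]
[[S]S]S => [[[S]S]S]S   [S -> [ S ] S]
[[[S]S]S]S => [[[[]]S]S]S   [S -> [ ]]
[[[[]]S]S]S => [[[[]][]]S]S   [S -> [ ]]
[[[[]][]]S]S => [[[[]][]][]]S   [S -> [ ]]
[[[[]][]][]]S => [[[[]][]][]][S]S   [S -> [ S ] S]
[[[[]][]][]][S]S => [[[[]][]][]][[]]S   [S -> [ ]]
[[[[]][]][]][[]]S => [[[[]][]][]][[]][]   [S -> [ ]]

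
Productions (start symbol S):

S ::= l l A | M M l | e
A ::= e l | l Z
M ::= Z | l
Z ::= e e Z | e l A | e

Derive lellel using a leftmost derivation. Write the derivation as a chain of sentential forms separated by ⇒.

S ⇒ MMl ⇒ lMl ⇒ lZl ⇒ lelAl ⇒ lellZl ⇒ lellel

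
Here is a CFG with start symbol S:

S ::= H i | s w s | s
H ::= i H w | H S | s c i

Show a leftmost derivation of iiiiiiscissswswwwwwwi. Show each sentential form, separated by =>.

S=>Hi=>iHwi=>iiHwwi=>iiiHwwwi=>iiiiHwwwwi=>iiiiiHwwwwwi=>iiiiiiHwwwwwwi=>iiiiiiHSwwwwwwi=>iiiiiiHSSwwwwwwi=>iiiiiiHSSSwwwwwwi=>iiiiiisciSSSwwwwwwi=>iiiiiiscisSSwwwwwwi=>iiiiiiscissSwwwwwwi=>iiiiiiscissswswwwwwwi

S => Hi   [S ::= H i]
Hi => iHwi   [H ::= i H w]
iHwi => iiHwwi   [H ::= i H w]
iiHwwi => iiiHwwwi   [H ::= i H w]
iiiHwwwi => iiiiHwwwwi   [H ::= i H w]
iiiiHwwwwi => iiiiiHwwwwwi   [H ::= i H w]
iiiiiHwwwwwi => iiiiiiHwwwwwwi   [H ::= i H w]
iiiiiiHwwwwwwi => iiiiiiHSwwwwwwi   [H ::= H S]
iiiiiiHSwwwwwwi => iiiiiiHSSwwwwwwi   [H ::= H S]
iiiiiiHSSwwwwwwi => iiiiiiHSSSwwwwwwi   [H ::= H S]
iiiiiiHSSSwwwwwwi => iiiiiisciSSSwwwwwwi   [H ::= s c i]
iiiiiisciSSSwwwwwwi => iiiiiiscisSSwwwwwwi   [S ::= s]
iiiiiiscisSSwwwwwwi => iiiiiiscissSwwwwwwi   [S ::= s]
iiiiiiscissSwwwwwwi => iiiiiiscissswswwwwwwi   [S ::= s w s]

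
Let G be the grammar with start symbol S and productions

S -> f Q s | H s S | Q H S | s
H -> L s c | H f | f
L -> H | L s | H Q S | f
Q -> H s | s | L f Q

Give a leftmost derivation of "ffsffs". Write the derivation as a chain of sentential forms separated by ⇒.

S ⇒ QHS ⇒ HsHS ⇒ HfsHS ⇒ ffsHS ⇒ ffsHfS ⇒ ffsffS ⇒ ffsffs

S ⇒ QHS   [S -> Q H S]
QHS ⇒ HsHS   [Q -> H s]
HsHS ⇒ HfsHS   [H -> H f]
HfsHS ⇒ ffsHS   [H -> f]
ffsHS ⇒ ffsHfS   [H -> H f]
ffsHfS ⇒ ffsffS   [H -> f]
ffsffS ⇒ ffsffs   [S -> s]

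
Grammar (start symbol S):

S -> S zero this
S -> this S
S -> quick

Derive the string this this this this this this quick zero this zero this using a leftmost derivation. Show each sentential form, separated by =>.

S => this S => this S zero this => this this S zero this => this this this S zero this => this this this this S zero this => this this this this this S zero this => this this this this this this S zero this => this this this this this this S zero this zero this => this this this this this this quick zero this zero this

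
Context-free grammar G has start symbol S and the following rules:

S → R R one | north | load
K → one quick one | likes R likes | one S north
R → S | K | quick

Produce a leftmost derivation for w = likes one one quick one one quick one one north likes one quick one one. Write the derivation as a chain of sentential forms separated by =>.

S => R R one => K R one => likes R likes R one => likes K likes R one => likes one S north likes R one => likes one R R one north likes R one => likes one K R one north likes R one => likes one one quick one R one north likes R one => likes one one quick one K one north likes R one => likes one one quick one one quick one one north likes R one => likes one one quick one one quick one one north likes K one => likes one one quick one one quick one one north likes one quick one one

S => R R one   [S → R R one]
R R one => K R one   [R → K]
K R one => likes R likes R one   [K → likes R likes]
likes R likes R one => likes K likes R one   [R → K]
likes K likes R one => likes one S north likes R one   [K → one S north]
likes one S north likes R one => likes one R R one north likes R one   [S → R R one]
likes one R R one north likes R one => likes one K R one north likes R one   [R → K]
likes one K R one north likes R one => likes one one quick one R one north likes R one   [K → one quick one]
likes one one quick one R one north likes R one => likes one one quick one K one north likes R one   [R → K]
likes one one quick one K one north likes R one => likes one one quick one one quick one one north likes R one   [K → one quick one]
likes one one quick one one quick one one north likes R one => likes one one quick one one quick one one north likes K one   [R → K]
likes one one quick one one quick one one north likes K one => likes one one quick one one quick one one north likes one quick one one   [K → one quick one]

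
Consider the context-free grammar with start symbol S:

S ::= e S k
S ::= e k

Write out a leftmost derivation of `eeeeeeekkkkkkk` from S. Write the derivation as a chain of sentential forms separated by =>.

S => eSk   [S ::= e S k]
eSk => eeSkk   [S ::= e S k]
eeSkk => eeeSkkk   [S ::= e S k]
eeeSkkk => eeeeSkkkk   [S ::= e S k]
eeeeSkkkk => eeeeeSkkkkk   [S ::= e S k]
eeeeeSkkkkk => eeeeeeSkkkkkk   [S ::= e S k]
eeeeeeSkkkkkk => eeeeeeekkkkkkk   [S ::= e k]

S => eSk => eeSkk => eeeSkkk => eeeeSkkkk => eeeeeSkkkkk => eeeeeeSkkkkkk => eeeeeeekkkkkkk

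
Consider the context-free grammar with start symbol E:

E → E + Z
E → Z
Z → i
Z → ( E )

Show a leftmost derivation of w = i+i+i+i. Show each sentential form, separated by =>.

E=>E+Z=>E+Z+Z=>E+Z+Z+Z=>Z+Z+Z+Z=>i+Z+Z+Z=>i+i+Z+Z=>i+i+i+Z=>i+i+i+i

E => E+Z   [E → E + Z]
E+Z => E+Z+Z   [E → E + Z]
E+Z+Z => E+Z+Z+Z   [E → E + Z]
E+Z+Z+Z => Z+Z+Z+Z   [E → Z]
Z+Z+Z+Z => i+Z+Z+Z   [Z → i]
i+Z+Z+Z => i+i+Z+Z   [Z → i]
i+i+Z+Z => i+i+i+Z   [Z → i]
i+i+i+Z => i+i+i+i   [Z → i]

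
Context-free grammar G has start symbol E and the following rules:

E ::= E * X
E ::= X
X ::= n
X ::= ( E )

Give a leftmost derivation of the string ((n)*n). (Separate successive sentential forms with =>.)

E=>X=>(E)=>(E*X)=>(X*X)=>((E)*X)=>((X)*X)=>((n)*X)=>((n)*n)

E => X   [E ::= X]
X => (E)   [X ::= ( E )]
(E) => (E*X)   [E ::= E * X]
(E*X) => (X*X)   [E ::= X]
(X*X) => ((E)*X)   [X ::= ( E )]
((E)*X) => ((X)*X)   [E ::= X]
((X)*X) => ((n)*X)   [X ::= n]
((n)*X) => ((n)*n)   [X ::= n]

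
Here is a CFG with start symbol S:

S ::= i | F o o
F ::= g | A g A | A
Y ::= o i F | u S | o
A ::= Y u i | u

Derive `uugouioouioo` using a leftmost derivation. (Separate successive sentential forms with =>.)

S => Foo   [S ::= F o o]
Foo => Aoo   [F ::= A]
Aoo => Yuioo   [A ::= Y u i]
Yuioo => uSuioo   [Y ::= u S]
uSuioo => uFoouioo   [S ::= F o o]
uFoouioo => uAgAoouioo   [F ::= A g A]
uAgAoouioo => uugAoouioo   [A ::= u]
uugAoouioo => uugYuioouioo   [A ::= Y u i]
uugYuioouioo => uugouioouioo   [Y ::= o]

S => Foo => Aoo => Yuioo => uSuioo => uFoouioo => uAgAoouioo => uugAoouioo => uugYuioouioo => uugouioouioo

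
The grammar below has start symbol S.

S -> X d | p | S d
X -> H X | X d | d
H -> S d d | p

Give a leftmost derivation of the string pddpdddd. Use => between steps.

S => Sd   [S -> S d]
Sd => Xdd   [S -> X d]
Xdd => HXdd   [X -> H X]
HXdd => SddXdd   [H -> S d d]
SddXdd => pddXdd   [S -> p]
pddXdd => pddHXdd   [X -> H X]
pddHXdd => pddpXdd   [H -> p]
pddpXdd => pddpXddd   [X -> X d]
pddpXddd => pddpdddd   [X -> d]

S => Sd => Xdd => HXdd => SddXdd => pddXdd => pddHXdd => pddpXdd => pddpXddd => pddpdddd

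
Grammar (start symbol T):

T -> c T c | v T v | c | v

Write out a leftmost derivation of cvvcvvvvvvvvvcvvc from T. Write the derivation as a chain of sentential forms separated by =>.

T => cTc => cvTvc => cvvTvvc => cvvcTcvvc => cvvcvTvcvvc => cvvcvvTvvcvvc => cvvcvvvTvvvcvvc => cvvcvvvvTvvvvcvvc => cvvcvvvvvvvvvcvvc

T => cTc   [T -> c T c]
cTc => cvTvc   [T -> v T v]
cvTvc => cvvTvvc   [T -> v T v]
cvvTvvc => cvvcTcvvc   [T -> c T c]
cvvcTcvvc => cvvcvTvcvvc   [T -> v T v]
cvvcvTvcvvc => cvvcvvTvvcvvc   [T -> v T v]
cvvcvvTvvcvvc => cvvcvvvTvvvcvvc   [T -> v T v]
cvvcvvvTvvvcvvc => cvvcvvvvTvvvvcvvc   [T -> v T v]
cvvcvvvvTvvvvcvvc => cvvcvvvvvvvvvcvvc   [T -> v]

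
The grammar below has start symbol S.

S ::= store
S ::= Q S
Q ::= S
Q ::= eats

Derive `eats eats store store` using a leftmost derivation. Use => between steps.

S => Q S => eats S => eats Q S => eats eats S => eats eats Q S => eats eats S S => eats eats store S => eats eats store store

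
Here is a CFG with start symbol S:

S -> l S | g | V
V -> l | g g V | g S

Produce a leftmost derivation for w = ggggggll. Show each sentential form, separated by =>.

S => V => gS => gV => gggV => gggggV => ggggggS => gggggglS => gggggglV => ggggggll

S => V   [S -> V]
V => gS   [V -> g S]
gS => gV   [S -> V]
gV => gggV   [V -> g g V]
gggV => gggggV   [V -> g g V]
gggggV => ggggggS   [V -> g S]
ggggggS => gggggglS   [S -> l S]
gggggglS => gggggglV   [S -> V]
gggggglV => ggggggll   [V -> l]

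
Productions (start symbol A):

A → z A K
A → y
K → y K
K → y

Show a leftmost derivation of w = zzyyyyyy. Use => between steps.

A=>zAK=>zzAKK=>zzyKK=>zzyyKK=>zzyyyKK=>zzyyyyKK=>zzyyyyyK=>zzyyyyyy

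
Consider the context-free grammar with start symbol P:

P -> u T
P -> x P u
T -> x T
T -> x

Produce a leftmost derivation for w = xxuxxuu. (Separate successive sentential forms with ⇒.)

P ⇒ xPu   [P -> x P u]
xPu ⇒ xxPuu   [P -> x P u]
xxPuu ⇒ xxuTuu   [P -> u T]
xxuTuu ⇒ xxuxTuu   [T -> x T]
xxuxTuu ⇒ xxuxxuu   [T -> x]

P⇒xPu⇒xxPuu⇒xxuTuu⇒xxuxTuu⇒xxuxxuu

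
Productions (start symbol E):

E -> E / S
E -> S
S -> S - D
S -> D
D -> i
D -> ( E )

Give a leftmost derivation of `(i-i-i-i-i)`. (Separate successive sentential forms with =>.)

E => S => D => (E) => (S) => (S-D) => (S-D-D) => (S-D-D-D) => (S-D-D-D-D) => (D-D-D-D-D) => (i-D-D-D-D) => (i-i-D-D-D) => (i-i-i-D-D) => (i-i-i-i-D) => (i-i-i-i-i)

E => S   [E -> S]
S => D   [S -> D]
D => (E)   [D -> ( E )]
(E) => (S)   [E -> S]
(S) => (S-D)   [S -> S - D]
(S-D) => (S-D-D)   [S -> S - D]
(S-D-D) => (S-D-D-D)   [S -> S - D]
(S-D-D-D) => (S-D-D-D-D)   [S -> S - D]
(S-D-D-D-D) => (D-D-D-D-D)   [S -> D]
(D-D-D-D-D) => (i-D-D-D-D)   [D -> i]
(i-D-D-D-D) => (i-i-D-D-D)   [D -> i]
(i-i-D-D-D) => (i-i-i-D-D)   [D -> i]
(i-i-i-D-D) => (i-i-i-i-D)   [D -> i]
(i-i-i-i-D) => (i-i-i-i-i)   [D -> i]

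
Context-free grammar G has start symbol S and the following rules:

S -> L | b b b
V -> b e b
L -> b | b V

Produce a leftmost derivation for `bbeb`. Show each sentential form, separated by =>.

S => L   [S -> L]
L => bV   [L -> b V]
bV => bbeb   [V -> b e b]

S => L => bV => bbeb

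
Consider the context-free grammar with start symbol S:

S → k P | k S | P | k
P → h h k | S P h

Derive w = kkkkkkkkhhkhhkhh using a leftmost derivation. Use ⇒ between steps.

S⇒kP⇒kSPh⇒kkSPh⇒kkkSPh⇒kkkkSPh⇒kkkkkSPh⇒kkkkkkPh⇒kkkkkkSPhh⇒kkkkkkkSPhh⇒kkkkkkkkPPhh⇒kkkkkkkkhhkPhh⇒kkkkkkkkhhkhhkhh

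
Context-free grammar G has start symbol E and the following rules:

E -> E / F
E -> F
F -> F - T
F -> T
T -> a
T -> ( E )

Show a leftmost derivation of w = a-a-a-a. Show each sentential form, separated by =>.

E => F   [E -> F]
F => F-T   [F -> F - T]
F-T => F-T-T   [F -> F - T]
F-T-T => F-T-T-T   [F -> F - T]
F-T-T-T => T-T-T-T   [F -> T]
T-T-T-T => a-T-T-T   [T -> a]
a-T-T-T => a-a-T-T   [T -> a]
a-a-T-T => a-a-a-T   [T -> a]
a-a-a-T => a-a-a-a   [T -> a]

E=>F=>F-T=>F-T-T=>F-T-T-T=>T-T-T-T=>a-T-T-T=>a-a-T-T=>a-a-a-T=>a-a-a-a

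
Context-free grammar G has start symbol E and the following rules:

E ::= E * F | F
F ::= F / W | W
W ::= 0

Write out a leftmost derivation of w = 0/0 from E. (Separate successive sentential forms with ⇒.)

E⇒F⇒F/W⇒W/W⇒0/W⇒0/0

E ⇒ F   [E ::= F]
F ⇒ F/W   [F ::= F / W]
F/W ⇒ W/W   [F ::= W]
W/W ⇒ 0/W   [W ::= 0]
0/W ⇒ 0/0   [W ::= 0]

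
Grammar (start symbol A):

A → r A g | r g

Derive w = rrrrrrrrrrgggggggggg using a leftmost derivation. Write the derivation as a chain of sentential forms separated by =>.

A => rAg   [A → r A g]
rAg => rrAgg   [A → r A g]
rrAgg => rrrAggg   [A → r A g]
rrrAggg => rrrrAgggg   [A → r A g]
rrrrAgggg => rrrrrAggggg   [A → r A g]
rrrrrAggggg => rrrrrrAgggggg   [A → r A g]
rrrrrrAgggggg => rrrrrrrAggggggg   [A → r A g]
rrrrrrrAggggggg => rrrrrrrrAgggggggg   [A → r A g]
rrrrrrrrAgggggggg => rrrrrrrrrAggggggggg   [A → r A g]
rrrrrrrrrAggggggggg => rrrrrrrrrrgggggggggg   [A → r g]

A => rAg => rrAgg => rrrAggg => rrrrAgggg => rrrrrAggggg => rrrrrrAgggggg => rrrrrrrAggggggg => rrrrrrrrAgggggggg => rrrrrrrrrAggggggggg => rrrrrrrrrrgggggggggg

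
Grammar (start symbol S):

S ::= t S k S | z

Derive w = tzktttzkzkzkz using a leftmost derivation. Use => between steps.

S => tSkS   [S ::= t S k S]
tSkS => tzkS   [S ::= z]
tzkS => tzktSkS   [S ::= t S k S]
tzktSkS => tzkttSkSkS   [S ::= t S k S]
tzkttSkSkS => tzktttSkSkSkS   [S ::= t S k S]
tzktttSkSkSkS => tzktttzkSkSkS   [S ::= z]
tzktttzkSkSkS => tzktttzkzkSkS   [S ::= z]
tzktttzkzkSkS => tzktttzkzkzkS   [S ::= z]
tzktttzkzkzkS => tzktttzkzkzkz   [S ::= z]

S=>tSkS=>tzkS=>tzktSkS=>tzkttSkSkS=>tzktttSkSkSkS=>tzktttzkSkSkS=>tzktttzkzkSkS=>tzktttzkzkzkS=>tzktttzkzkzkz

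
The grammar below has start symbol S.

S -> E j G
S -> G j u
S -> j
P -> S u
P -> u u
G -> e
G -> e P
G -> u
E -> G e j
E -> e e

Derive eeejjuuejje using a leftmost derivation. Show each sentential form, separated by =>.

S=>EjG=>GejjG=>ePejjG=>eSuejjG=>eEjGuejjG=>eGejjGuejjG=>eeejjGuejjG=>eeejjuuejjG=>eeejjuuejje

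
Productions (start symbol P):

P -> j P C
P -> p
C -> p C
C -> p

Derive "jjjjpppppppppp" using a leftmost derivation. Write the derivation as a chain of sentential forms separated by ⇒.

P⇒jPC⇒jjPCC⇒jjjPCCC⇒jjjjPCCCC⇒jjjjpCCCC⇒jjjjppCCCC⇒jjjjpppCCC⇒jjjjppppCCC⇒jjjjpppppCCC⇒jjjjppppppCCC⇒jjjjpppppppCC⇒jjjjppppppppCC⇒jjjjpppppppppC⇒jjjjpppppppppp

P ⇒ jPC   [P -> j P C]
jPC ⇒ jjPCC   [P -> j P C]
jjPCC ⇒ jjjPCCC   [P -> j P C]
jjjPCCC ⇒ jjjjPCCCC   [P -> j P C]
jjjjPCCCC ⇒ jjjjpCCCC   [P -> p]
jjjjpCCCC ⇒ jjjjppCCCC   [C -> p C]
jjjjppCCCC ⇒ jjjjpppCCC   [C -> p]
jjjjpppCCC ⇒ jjjjppppCCC   [C -> p C]
jjjjppppCCC ⇒ jjjjpppppCCC   [C -> p C]
jjjjpppppCCC ⇒ jjjjppppppCCC   [C -> p C]
jjjjppppppCCC ⇒ jjjjpppppppCC   [C -> p]
jjjjpppppppCC ⇒ jjjjppppppppCC   [C -> p C]
jjjjppppppppCC ⇒ jjjjpppppppppC   [C -> p]
jjjjpppppppppC ⇒ jjjjpppppppppp   [C -> p]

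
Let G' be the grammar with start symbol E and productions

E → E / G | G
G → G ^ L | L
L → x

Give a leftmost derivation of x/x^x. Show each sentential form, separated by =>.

E => E/G => G/G => L/G => x/G => x/G^L => x/L^L => x/x^L => x/x^x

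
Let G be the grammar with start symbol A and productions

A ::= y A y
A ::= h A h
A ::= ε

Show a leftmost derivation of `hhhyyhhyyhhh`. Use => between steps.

A => hAh => hhAhh => hhhAhhh => hhhyAyhhh => hhhyyAyyhhh => hhhyyhAhyyhhh => hhhyyhhyyhhh

A => hAh   [A ::= h A h]
hAh => hhAhh   [A ::= h A h]
hhAhh => hhhAhhh   [A ::= h A h]
hhhAhhh => hhhyAyhhh   [A ::= y A y]
hhhyAyhhh => hhhyyAyyhhh   [A ::= y A y]
hhhyyAyyhhh => hhhyyhAhyyhhh   [A ::= h A h]
hhhyyhAhyyhhh => hhhyyhhyyhhh   [A ::= ε]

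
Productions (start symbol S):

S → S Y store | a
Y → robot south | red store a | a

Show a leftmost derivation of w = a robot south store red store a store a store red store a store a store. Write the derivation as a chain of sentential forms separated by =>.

S => S Y store => S Y store Y store => S Y store Y store Y store => S Y store Y store Y store Y store => S Y store Y store Y store Y store Y store => a Y store Y store Y store Y store Y store => a robot south store Y store Y store Y store Y store => a robot south store red store a store Y store Y store Y store => a robot south store red store a store a store Y store Y store => a robot south store red store a store a store red store a store Y store => a robot south store red store a store a store red store a store a store

S => S Y store   [S → S Y store]
S Y store => S Y store Y store   [S → S Y store]
S Y store Y store => S Y store Y store Y store   [S → S Y store]
S Y store Y store Y store => S Y store Y store Y store Y store   [S → S Y store]
S Y store Y store Y store Y store => S Y store Y store Y store Y store Y store   [S → S Y store]
S Y store Y store Y store Y store Y store => a Y store Y store Y store Y store Y store   [S → a]
a Y store Y store Y store Y store Y store => a robot south store Y store Y store Y store Y store   [Y → robot south]
a robot south store Y store Y store Y store Y store => a robot south store red store a store Y store Y store Y store   [Y → red store a]
a robot south store red store a store Y store Y store Y store => a robot south store red store a store a store Y store Y store   [Y → a]
a robot south store red store a store a store Y store Y store => a robot south store red store a store a store red store a store Y store   [Y → red store a]
a robot south store red store a store a store red store a store Y store => a robot south store red store a store a store red store a store a store   [Y → a]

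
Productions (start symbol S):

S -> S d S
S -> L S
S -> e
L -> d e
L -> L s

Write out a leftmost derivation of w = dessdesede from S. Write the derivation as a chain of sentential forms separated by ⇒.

S ⇒ LS   [S -> L S]
LS ⇒ LsS   [L -> L s]
LsS ⇒ LssS   [L -> L s]
LssS ⇒ dessS   [L -> d e]
dessS ⇒ dessLS   [S -> L S]
dessLS ⇒ dessLsS   [L -> L s]
dessLsS ⇒ dessdesS   [L -> d e]
dessdesS ⇒ dessdesSdS   [S -> S d S]
dessdesSdS ⇒ dessdesedS   [S -> e]
dessdesedS ⇒ dessdesede   [S -> e]

S ⇒ LS ⇒ LsS ⇒ LssS ⇒ dessS ⇒ dessLS ⇒ dessLsS ⇒ dessdesS ⇒ dessdesSdS ⇒ dessdesedS ⇒ dessdesede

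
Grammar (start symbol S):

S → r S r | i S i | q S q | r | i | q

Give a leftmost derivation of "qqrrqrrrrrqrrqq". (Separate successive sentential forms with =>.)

S => qSq   [S → q S q]
qSq => qqSqq   [S → q S q]
qqSqq => qqrSrqq   [S → r S r]
qqrSrqq => qqrrSrrqq   [S → r S r]
qqrrSrrqq => qqrrqSqrrqq   [S → q S q]
qqrrqSqrrqq => qqrrqrSrqrrqq   [S → r S r]
qqrrqrSrqrrqq => qqrrqrrSrrqrrqq   [S → r S r]
qqrrqrrSrrqrrqq => qqrrqrrrrrqrrqq   [S → r]

S => qSq => qqSqq => qqrSrqq => qqrrSrrqq => qqrrqSqrrqq => qqrrqrSrqrrqq => qqrrqrrSrrqrrqq => qqrrqrrrrrqrrqq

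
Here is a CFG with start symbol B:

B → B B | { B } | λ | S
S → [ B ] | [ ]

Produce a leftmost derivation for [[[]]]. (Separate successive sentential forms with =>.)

B=>S=>[B]=>[S]=>[[B]]=>[[S]]=>[[[]]]

B => S   [B → S]
S => [B]   [S → [ B ]]
[B] => [S]   [B → S]
[S] => [[B]]   [S → [ B ]]
[[B]] => [[S]]   [B → S]
[[S]] => [[[]]]   [S → [ ]]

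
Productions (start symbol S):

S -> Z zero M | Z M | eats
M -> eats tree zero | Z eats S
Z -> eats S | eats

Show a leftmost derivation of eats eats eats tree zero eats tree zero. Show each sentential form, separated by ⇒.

S ⇒ Z M ⇒ eats S M ⇒ eats Z M M ⇒ eats eats M M ⇒ eats eats eats tree zero M ⇒ eats eats eats tree zero eats tree zero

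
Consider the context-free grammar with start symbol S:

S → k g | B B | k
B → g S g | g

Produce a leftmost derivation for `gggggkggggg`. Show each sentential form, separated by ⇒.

S ⇒ BB ⇒ gB ⇒ ggSg ⇒ ggBBg ⇒ gggSgBg ⇒ gggBBgBg ⇒ ggggBgBg ⇒ gggggSggBg ⇒ gggggkgggBg ⇒ gggggkggggg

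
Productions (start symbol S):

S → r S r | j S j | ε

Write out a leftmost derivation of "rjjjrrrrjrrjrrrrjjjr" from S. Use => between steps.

S => rSr => rjSjr => rjjSjjr => rjjjSjjjr => rjjjrSrjjjr => rjjjrrSrrjjjr => rjjjrrrSrrrjjjr => rjjjrrrrSrrrrjjjr => rjjjrrrrjSjrrrrjjjr => rjjjrrrrjrSrjrrrrjjjr => rjjjrrrrjrrjrrrrjjjr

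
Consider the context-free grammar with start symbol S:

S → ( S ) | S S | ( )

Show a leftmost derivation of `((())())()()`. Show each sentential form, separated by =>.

S => SS => SSS => (S)SS => (SS)SS => ((S)S)SS => ((())S)SS => ((())())SS => ((())())()S => ((())())()()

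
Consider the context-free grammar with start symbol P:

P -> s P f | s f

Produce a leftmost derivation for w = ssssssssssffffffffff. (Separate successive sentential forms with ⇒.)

P ⇒ sPf ⇒ ssPff ⇒ sssPfff ⇒ ssssPffff ⇒ sssssPfffff ⇒ ssssssPffffff ⇒ sssssssPfffffff ⇒ ssssssssPffffffff ⇒ sssssssssPfffffffff ⇒ ssssssssssffffffffff

P ⇒ sPf   [P -> s P f]
sPf ⇒ ssPff   [P -> s P f]
ssPff ⇒ sssPfff   [P -> s P f]
sssPfff ⇒ ssssPffff   [P -> s P f]
ssssPffff ⇒ sssssPfffff   [P -> s P f]
sssssPfffff ⇒ ssssssPffffff   [P -> s P f]
ssssssPffffff ⇒ sssssssPfffffff   [P -> s P f]
sssssssPfffffff ⇒ ssssssssPffffffff   [P -> s P f]
ssssssssPffffffff ⇒ sssssssssPfffffffff   [P -> s P f]
sssssssssPfffffffff ⇒ ssssssssssffffffffff   [P -> s f]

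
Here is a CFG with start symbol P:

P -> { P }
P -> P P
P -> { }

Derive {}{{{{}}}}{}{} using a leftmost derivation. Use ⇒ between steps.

P ⇒ PP   [P -> P P]
PP ⇒ PPP   [P -> P P]
PPP ⇒ {}PP   [P -> { }]
{}PP ⇒ {}PPP   [P -> P P]
{}PPP ⇒ {}{P}PP   [P -> { P }]
{}{P}PP ⇒ {}{{P}}PP   [P -> { P }]
{}{{P}}PP ⇒ {}{{{P}}}PP   [P -> { P }]
{}{{{P}}}PP ⇒ {}{{{{}}}}PP   [P -> { }]
{}{{{{}}}}PP ⇒ {}{{{{}}}}{}P   [P -> { }]
{}{{{{}}}}{}P ⇒ {}{{{{}}}}{}{}   [P -> { }]

P ⇒ PP ⇒ PPP ⇒ {}PP ⇒ {}PPP ⇒ {}{P}PP ⇒ {}{{P}}PP ⇒ {}{{{P}}}PP ⇒ {}{{{{}}}}PP ⇒ {}{{{{}}}}{}P ⇒ {}{{{{}}}}{}{}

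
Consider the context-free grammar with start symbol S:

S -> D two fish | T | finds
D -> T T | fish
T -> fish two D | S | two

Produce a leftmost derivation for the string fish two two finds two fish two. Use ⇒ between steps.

S ⇒ T ⇒ fish two D ⇒ fish two T T ⇒ fish two S T ⇒ fish two D two fish T ⇒ fish two T T two fish T ⇒ fish two two T two fish T ⇒ fish two two S two fish T ⇒ fish two two finds two fish T ⇒ fish two two finds two fish two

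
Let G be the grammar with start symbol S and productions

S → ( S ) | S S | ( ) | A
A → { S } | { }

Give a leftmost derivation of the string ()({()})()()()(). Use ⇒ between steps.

S ⇒ SS   [S → S S]
SS ⇒ SSS   [S → S S]
SSS ⇒ SSSS   [S → S S]
SSSS ⇒ SSSSS   [S → S S]
SSSSS ⇒ SSSSSS   [S → S S]
SSSSSS ⇒ ()SSSSS   [S → ( )]
()SSSSS ⇒ ()(S)SSSS   [S → ( S )]
()(S)SSSS ⇒ ()(A)SSSS   [S → A]
()(A)SSSS ⇒ ()({S})SSSS   [A → { S }]
()({S})SSSS ⇒ ()({()})SSSS   [S → ( )]
()({()})SSSS ⇒ ()({()})()SSS   [S → ( )]
()({()})()SSS ⇒ ()({()})()()SS   [S → ( )]
()({()})()()SS ⇒ ()({()})()()()S   [S → ( )]
()({()})()()()S ⇒ ()({()})()()()()   [S → ( )]

S ⇒ SS ⇒ SSS ⇒ SSSS ⇒ SSSSS ⇒ SSSSSS ⇒ ()SSSSS ⇒ ()(S)SSSS ⇒ ()(A)SSSS ⇒ ()({S})SSSS ⇒ ()({()})SSSS ⇒ ()({()})()SSS ⇒ ()({()})()()SS ⇒ ()({()})()()()S ⇒ ()({()})()()()()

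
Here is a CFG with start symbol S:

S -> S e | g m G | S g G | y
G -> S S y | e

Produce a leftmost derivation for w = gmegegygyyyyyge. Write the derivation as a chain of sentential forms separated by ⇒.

S ⇒ SgG   [S -> S g G]
SgG ⇒ SgGgG   [S -> S g G]
SgGgG ⇒ SgGgGgG   [S -> S g G]
SgGgGgG ⇒ gmGgGgGgG   [S -> g m G]
gmGgGgGgG ⇒ gmegGgGgG   [G -> e]
gmegGgGgG ⇒ gmegegGgG   [G -> e]
gmegegGgG ⇒ gmegegSSygG   [G -> S S y]
gmegegSSygG ⇒ gmegegSgGSygG   [S -> S g G]
gmegegSgGSygG ⇒ gmegegygGSygG   [S -> y]
gmegegygGSygG ⇒ gmegegygSSySygG   [G -> S S y]
gmegegygSSySygG ⇒ gmegegygySySygG   [S -> y]
gmegegygySySygG ⇒ gmegegygyyySygG   [S -> y]
gmegegygyyySygG ⇒ gmegegygyyyyygG   [S -> y]
gmegegygyyyyygG ⇒ gmegegygyyyyyge   [G -> e]

S ⇒ SgG ⇒ SgGgG ⇒ SgGgGgG ⇒ gmGgGgGgG ⇒ gmegGgGgG ⇒ gmegegGgG ⇒ gmegegSSygG ⇒ gmegegSgGSygG ⇒ gmegegygGSygG ⇒ gmegegygSSySygG ⇒ gmegegygySySygG ⇒ gmegegygyyySygG ⇒ gmegegygyyyyygG ⇒ gmegegygyyyyyge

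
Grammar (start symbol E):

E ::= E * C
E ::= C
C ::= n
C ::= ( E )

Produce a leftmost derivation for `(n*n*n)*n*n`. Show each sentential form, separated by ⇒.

E ⇒ E*C   [E ::= E * C]
E*C ⇒ E*C*C   [E ::= E * C]
E*C*C ⇒ C*C*C   [E ::= C]
C*C*C ⇒ (E)*C*C   [C ::= ( E )]
(E)*C*C ⇒ (E*C)*C*C   [E ::= E * C]
(E*C)*C*C ⇒ (E*C*C)*C*C   [E ::= E * C]
(E*C*C)*C*C ⇒ (C*C*C)*C*C   [E ::= C]
(C*C*C)*C*C ⇒ (n*C*C)*C*C   [C ::= n]
(n*C*C)*C*C ⇒ (n*n*C)*C*C   [C ::= n]
(n*n*C)*C*C ⇒ (n*n*n)*C*C   [C ::= n]
(n*n*n)*C*C ⇒ (n*n*n)*n*C   [C ::= n]
(n*n*n)*n*C ⇒ (n*n*n)*n*n   [C ::= n]

E⇒E*C⇒E*C*C⇒C*C*C⇒(E)*C*C⇒(E*C)*C*C⇒(E*C*C)*C*C⇒(C*C*C)*C*C⇒(n*C*C)*C*C⇒(n*n*C)*C*C⇒(n*n*n)*C*C⇒(n*n*n)*n*C⇒(n*n*n)*n*n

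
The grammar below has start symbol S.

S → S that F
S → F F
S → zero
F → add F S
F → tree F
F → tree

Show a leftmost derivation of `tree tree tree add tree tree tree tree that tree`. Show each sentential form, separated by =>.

S => S that F => F F that F => tree F that F => tree tree F that F => tree tree tree F that F => tree tree tree add F S that F => tree tree tree add tree F S that F => tree tree tree add tree tree S that F => tree tree tree add tree tree F F that F => tree tree tree add tree tree tree F that F => tree tree tree add tree tree tree tree that F => tree tree tree add tree tree tree tree that tree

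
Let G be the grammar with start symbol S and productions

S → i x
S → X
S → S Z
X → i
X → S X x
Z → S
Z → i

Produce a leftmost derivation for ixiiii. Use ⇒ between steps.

S⇒SZ⇒SZZ⇒SZZZ⇒SZZZZ⇒ixZZZZ⇒ixiZZZ⇒ixiiZZ⇒ixiiiZ⇒ixiiii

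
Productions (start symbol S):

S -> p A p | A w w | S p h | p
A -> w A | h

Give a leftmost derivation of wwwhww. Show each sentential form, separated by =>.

S=>Aww=>wAww=>wwAww=>wwwAww=>wwwhww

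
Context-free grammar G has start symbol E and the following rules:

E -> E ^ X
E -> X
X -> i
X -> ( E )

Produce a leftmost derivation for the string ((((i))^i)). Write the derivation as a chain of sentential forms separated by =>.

E => X => (E) => (X) => ((E)) => ((E^X)) => ((X^X)) => (((E)^X)) => (((X)^X)) => ((((E))^X)) => ((((X))^X)) => ((((i))^X)) => ((((i))^i))

E => X   [E -> X]
X => (E)   [X -> ( E )]
(E) => (X)   [E -> X]
(X) => ((E))   [X -> ( E )]
((E)) => ((E^X))   [E -> E ^ X]
((E^X)) => ((X^X))   [E -> X]
((X^X)) => (((E)^X))   [X -> ( E )]
(((E)^X)) => (((X)^X))   [E -> X]
(((X)^X)) => ((((E))^X))   [X -> ( E )]
((((E))^X)) => ((((X))^X))   [E -> X]
((((X))^X)) => ((((i))^X))   [X -> i]
((((i))^X)) => ((((i))^i))   [X -> i]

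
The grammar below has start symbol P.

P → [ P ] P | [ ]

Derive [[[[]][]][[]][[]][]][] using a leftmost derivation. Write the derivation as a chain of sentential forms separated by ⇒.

P ⇒ [P]P ⇒ [[P]P]P ⇒ [[[P]P]P]P ⇒ [[[[]]P]P]P ⇒ [[[[]][]]P]P ⇒ [[[[]][]][P]P]P ⇒ [[[[]][]][[]]P]P ⇒ [[[[]][]][[]][P]P]P ⇒ [[[[]][]][[]][[]]P]P ⇒ [[[[]][]][[]][[]][]]P ⇒ [[[[]][]][[]][[]][]][]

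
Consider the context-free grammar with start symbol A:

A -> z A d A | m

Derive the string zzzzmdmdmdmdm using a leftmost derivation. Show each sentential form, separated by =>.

A => zAdA => zzAdAdA => zzzAdAdAdA => zzzzAdAdAdAdA => zzzzmdAdAdAdA => zzzzmdmdAdAdA => zzzzmdmdmdAdA => zzzzmdmdmdmdA => zzzzmdmdmdmdm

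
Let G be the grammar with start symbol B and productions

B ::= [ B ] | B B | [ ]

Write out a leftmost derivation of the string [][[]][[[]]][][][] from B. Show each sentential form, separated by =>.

B => BB => []B => []BB => [][B]B => [][[]]B => [][[]]BB => [][[]]BBB => [][[]]BBBB => [][[]][B]BBB => [][[]][[B]]BBB => [][[]][[[]]]BBB => [][[]][[[]]][]BB => [][[]][[[]]][][]B => [][[]][[[]]][][][]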